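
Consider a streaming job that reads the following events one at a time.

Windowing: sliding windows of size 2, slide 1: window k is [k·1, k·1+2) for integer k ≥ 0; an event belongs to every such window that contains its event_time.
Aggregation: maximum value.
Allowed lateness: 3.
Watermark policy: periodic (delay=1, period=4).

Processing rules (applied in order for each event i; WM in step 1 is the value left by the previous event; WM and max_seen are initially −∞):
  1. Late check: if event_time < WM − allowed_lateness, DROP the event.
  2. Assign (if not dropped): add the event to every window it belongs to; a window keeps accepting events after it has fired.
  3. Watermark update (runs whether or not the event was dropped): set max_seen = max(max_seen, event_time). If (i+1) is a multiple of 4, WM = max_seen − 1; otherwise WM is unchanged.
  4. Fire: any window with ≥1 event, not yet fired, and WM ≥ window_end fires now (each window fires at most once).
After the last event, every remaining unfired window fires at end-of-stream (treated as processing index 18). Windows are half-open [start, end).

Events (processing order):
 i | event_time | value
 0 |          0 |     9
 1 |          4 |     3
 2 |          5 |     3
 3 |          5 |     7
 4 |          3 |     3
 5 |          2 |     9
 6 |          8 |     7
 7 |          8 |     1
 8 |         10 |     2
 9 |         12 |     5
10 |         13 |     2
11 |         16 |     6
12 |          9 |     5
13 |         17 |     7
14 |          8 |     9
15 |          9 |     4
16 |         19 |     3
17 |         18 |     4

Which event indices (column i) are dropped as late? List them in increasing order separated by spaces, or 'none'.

12 14 15

i=0 t=0 v=9: → [0,2); WM=−∞
i=1 t=4 v=3: → [4,6),[3,5); WM=−∞
i=2 t=5 v=3: → [5,7),[4,6); WM=−∞
i=3 t=5 v=7: → [5,7),[4,6); WM=4; [0,2) fires=9
i=4 t=3 v=3: → [3,5),[2,4); WM=4; [2,4) fires=3
i=5 t=2 v=9: → [2,4),[1,3); WM=4; [1,3) fires=9
i=6 t=8 v=7: → [8,10),[7,9); WM=4
i=7 t=8 v=1: → [8,10),[7,9); WM=7; [3,5) fires=3 [4,6) fires=7 [5,7) fires=7
i=8 t=10 v=2: → [10,12),[9,11); WM=7
i=9 t=12 v=5: → [12,14),[11,13); WM=7
i=10 t=13 v=2: → [13,15),[12,14); WM=7
i=11 t=16 v=6: → [16,18),[15,17); WM=15; [7,9) fires=7 [8,10) fires=7 [9,11) fires=2 [10,12) fires=2 [11,13) fires=5 [12,14) fires=5 [13,15) fires=2
i=12 t=9 v=5: DROP (t<15-3); WM=15
i=13 t=17 v=7: → [17,19),[16,18); WM=15
i=14 t=8 v=9: DROP (t<15-3); WM=15
i=15 t=9 v=4: DROP (t<15-3); WM=16
i=16 t=19 v=3: → [19,21),[18,20); WM=16
i=17 t=18 v=4: → [18,20),[17,19); WM=16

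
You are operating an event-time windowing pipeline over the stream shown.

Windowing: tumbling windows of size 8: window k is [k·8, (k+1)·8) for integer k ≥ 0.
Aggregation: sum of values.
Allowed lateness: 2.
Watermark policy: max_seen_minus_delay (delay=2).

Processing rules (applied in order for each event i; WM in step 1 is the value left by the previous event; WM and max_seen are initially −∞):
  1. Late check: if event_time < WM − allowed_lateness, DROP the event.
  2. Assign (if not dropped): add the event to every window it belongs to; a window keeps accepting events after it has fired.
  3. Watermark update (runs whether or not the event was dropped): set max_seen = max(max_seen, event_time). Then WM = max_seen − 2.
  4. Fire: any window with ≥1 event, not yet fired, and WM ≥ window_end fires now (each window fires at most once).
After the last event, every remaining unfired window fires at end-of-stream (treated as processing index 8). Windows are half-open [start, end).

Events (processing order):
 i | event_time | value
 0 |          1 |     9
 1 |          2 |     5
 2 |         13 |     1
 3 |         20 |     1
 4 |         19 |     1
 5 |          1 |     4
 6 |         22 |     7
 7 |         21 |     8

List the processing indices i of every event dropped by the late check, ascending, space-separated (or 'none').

i=0 t=1 v=9: → [0,8); WM=-1
i=1 t=2 v=5: → [0,8); WM=0
i=2 t=13 v=1: → [8,16); WM=11; [0,8) fires=14
i=3 t=20 v=1: → [16,24); WM=18; [8,16) fires=1
i=4 t=19 v=1: → [16,24); WM=18
i=5 t=1 v=4: DROP (t<18-2); WM=18
i=6 t=22 v=7: → [16,24); WM=20
i=7 t=21 v=8: → [16,24); WM=20

5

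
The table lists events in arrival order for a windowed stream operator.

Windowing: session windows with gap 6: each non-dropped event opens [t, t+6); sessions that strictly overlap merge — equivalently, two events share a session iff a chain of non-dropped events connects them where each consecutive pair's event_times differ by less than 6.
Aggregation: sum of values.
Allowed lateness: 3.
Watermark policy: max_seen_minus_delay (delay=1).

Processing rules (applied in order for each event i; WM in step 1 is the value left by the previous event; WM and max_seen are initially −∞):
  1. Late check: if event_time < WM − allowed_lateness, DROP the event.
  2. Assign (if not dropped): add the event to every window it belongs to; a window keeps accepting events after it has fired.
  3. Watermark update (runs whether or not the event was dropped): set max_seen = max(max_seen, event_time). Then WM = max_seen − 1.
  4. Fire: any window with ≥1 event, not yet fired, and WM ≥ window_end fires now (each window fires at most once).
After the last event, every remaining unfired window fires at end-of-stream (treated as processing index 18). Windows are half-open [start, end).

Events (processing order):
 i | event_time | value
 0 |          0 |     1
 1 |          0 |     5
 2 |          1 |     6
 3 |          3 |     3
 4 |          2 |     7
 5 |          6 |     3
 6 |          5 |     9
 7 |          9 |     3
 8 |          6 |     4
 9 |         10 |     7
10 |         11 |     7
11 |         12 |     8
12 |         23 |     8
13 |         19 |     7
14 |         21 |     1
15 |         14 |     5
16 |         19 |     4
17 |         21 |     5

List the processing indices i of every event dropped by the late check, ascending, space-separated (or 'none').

15

i=0 t=0 v=1: → [0,6); WM=-1
i=1 t=0 v=5: → [0,6); WM=-1
i=2 t=1 v=6: → [0,7); WM=0
i=3 t=3 v=3: → [0,9); WM=2
i=4 t=2 v=7: → [0,9); WM=2
i=5 t=6 v=3: → [0,12); WM=5
i=6 t=5 v=9: → [0,12); WM=5
i=7 t=9 v=3: → [0,15); WM=8
i=8 t=6 v=4: → [0,15); WM=8
i=9 t=10 v=7: → [0,16); WM=9
i=10 t=11 v=7: → [0,17); WM=10
i=11 t=12 v=8: → [0,18); WM=11
i=12 t=23 v=8: → [23,29); WM=22
i=13 t=19 v=7: → [19,29); WM=22
i=14 t=21 v=1: → [19,29); WM=22
i=15 t=14 v=5: DROP (t<22-3); WM=22
i=16 t=19 v=4: → [19,29); WM=22
i=17 t=21 v=5: → [19,29); WM=22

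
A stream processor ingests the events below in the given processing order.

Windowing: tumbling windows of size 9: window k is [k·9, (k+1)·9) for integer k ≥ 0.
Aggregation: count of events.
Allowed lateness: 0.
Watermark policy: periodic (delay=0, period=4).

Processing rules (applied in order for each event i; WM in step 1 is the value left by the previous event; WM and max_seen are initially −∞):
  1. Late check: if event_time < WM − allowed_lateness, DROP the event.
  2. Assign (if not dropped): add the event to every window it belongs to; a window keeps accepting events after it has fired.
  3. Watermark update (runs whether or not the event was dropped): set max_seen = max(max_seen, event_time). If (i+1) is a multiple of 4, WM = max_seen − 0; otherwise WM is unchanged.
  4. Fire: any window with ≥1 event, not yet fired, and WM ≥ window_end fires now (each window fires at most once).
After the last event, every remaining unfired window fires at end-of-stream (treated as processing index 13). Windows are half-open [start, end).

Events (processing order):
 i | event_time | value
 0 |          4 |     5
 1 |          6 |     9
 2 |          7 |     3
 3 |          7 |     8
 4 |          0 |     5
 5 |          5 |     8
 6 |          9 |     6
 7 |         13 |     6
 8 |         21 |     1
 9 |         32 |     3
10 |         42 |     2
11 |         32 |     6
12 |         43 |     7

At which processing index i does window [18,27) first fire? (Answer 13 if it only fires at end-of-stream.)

i=0 t=4 v=5: → [0,9); WM=−∞
i=1 t=6 v=9: → [0,9); WM=−∞
i=2 t=7 v=3: → [0,9); WM=−∞
i=3 t=7 v=8: → [0,9); WM=7
i=4 t=0 v=5: DROP (t<7-0); WM=7
i=5 t=5 v=8: DROP (t<7-0); WM=7
i=6 t=9 v=6: → [9,18); WM=7
i=7 t=13 v=6: → [9,18); WM=13; [0,9) fires=4
i=8 t=21 v=1: → [18,27); WM=13
i=9 t=32 v=3: → [27,36); WM=13
i=10 t=42 v=2: → [36,45); WM=13
i=11 t=32 v=6: → [27,36); WM=42; [9,18) fires=2 [18,27) fires=1 [27,36) fires=2
i=12 t=43 v=7: → [36,45); WM=42

11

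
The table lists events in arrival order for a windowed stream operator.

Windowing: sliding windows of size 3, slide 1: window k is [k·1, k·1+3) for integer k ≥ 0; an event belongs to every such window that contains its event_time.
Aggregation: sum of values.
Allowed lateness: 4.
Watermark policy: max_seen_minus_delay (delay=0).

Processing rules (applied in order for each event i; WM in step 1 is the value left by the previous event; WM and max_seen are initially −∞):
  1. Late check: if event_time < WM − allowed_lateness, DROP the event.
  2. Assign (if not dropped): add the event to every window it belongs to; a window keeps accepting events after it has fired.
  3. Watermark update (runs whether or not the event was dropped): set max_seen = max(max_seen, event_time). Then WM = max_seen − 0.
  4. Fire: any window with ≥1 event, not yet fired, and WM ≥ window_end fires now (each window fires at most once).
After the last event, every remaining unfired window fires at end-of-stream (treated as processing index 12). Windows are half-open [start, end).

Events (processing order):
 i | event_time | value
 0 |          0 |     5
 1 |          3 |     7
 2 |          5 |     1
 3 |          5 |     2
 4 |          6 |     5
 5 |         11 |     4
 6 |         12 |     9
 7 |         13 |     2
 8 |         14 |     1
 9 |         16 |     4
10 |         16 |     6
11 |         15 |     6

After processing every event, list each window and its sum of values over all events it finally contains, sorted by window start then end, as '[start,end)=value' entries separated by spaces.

[0,3)=5 [1,4)=7 [2,5)=7 [3,6)=10 [4,7)=8 [5,8)=8 [6,9)=5 [9,12)=4 [10,13)=13 [11,14)=15 [12,15)=12 [13,16)=9 [14,17)=17 [15,18)=16 [16,19)=10

i=0 t=0 v=5: → [0,3); WM=0
i=1 t=3 v=7: → [3,6),[2,5),[1,4); WM=3; [0,3) fires=5
i=2 t=5 v=1: → [5,8),[4,7),[3,6); WM=5; [1,4) fires=7 [2,5) fires=7
i=3 t=5 v=2: → [5,8),[4,7),[3,6); WM=5
i=4 t=6 v=5: → [6,9),[5,8),[4,7); WM=6; [3,6) fires=10
i=5 t=11 v=4: → [11,14),[10,13),[9,12); WM=11; [4,7) fires=8 [5,8) fires=8 [6,9) fires=5
i=6 t=12 v=9: → [12,15),[11,14),[10,13); WM=12; [9,12) fires=4
i=7 t=13 v=2: → [13,16),[12,15),[11,14); WM=13; [10,13) fires=13
i=8 t=14 v=1: → [14,17),[13,16),[12,15); WM=14; [11,14) fires=15
i=9 t=16 v=4: → [16,19),[15,18),[14,17); WM=16; [12,15) fires=12 [13,16) fires=3
i=10 t=16 v=6: → [16,19),[15,18),[14,17); WM=16
i=11 t=15 v=6: → [15,18),[14,17),[13,16); WM=16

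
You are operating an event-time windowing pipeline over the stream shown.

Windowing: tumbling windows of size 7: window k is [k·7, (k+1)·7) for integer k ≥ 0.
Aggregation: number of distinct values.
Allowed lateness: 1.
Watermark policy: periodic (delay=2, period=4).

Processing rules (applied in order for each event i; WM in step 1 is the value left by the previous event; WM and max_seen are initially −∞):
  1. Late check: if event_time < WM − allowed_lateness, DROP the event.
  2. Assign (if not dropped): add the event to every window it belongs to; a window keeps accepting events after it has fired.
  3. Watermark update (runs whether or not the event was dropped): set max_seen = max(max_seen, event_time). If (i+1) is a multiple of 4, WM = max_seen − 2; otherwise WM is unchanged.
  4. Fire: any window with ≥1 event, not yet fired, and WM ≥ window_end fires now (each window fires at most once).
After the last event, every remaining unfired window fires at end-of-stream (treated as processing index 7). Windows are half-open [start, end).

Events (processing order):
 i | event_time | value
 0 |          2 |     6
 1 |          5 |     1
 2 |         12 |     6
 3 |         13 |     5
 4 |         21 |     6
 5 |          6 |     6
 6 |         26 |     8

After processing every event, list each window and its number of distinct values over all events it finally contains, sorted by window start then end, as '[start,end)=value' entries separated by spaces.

i=0 t=2 v=6: → [0,7); WM=−∞
i=1 t=5 v=1: → [0,7); WM=−∞
i=2 t=12 v=6: → [7,14); WM=−∞
i=3 t=13 v=5: → [7,14); WM=11; [0,7) fires=2
i=4 t=21 v=6: → [21,28); WM=11
i=5 t=6 v=6: DROP (t<11-1); WM=11
i=6 t=26 v=8: → [21,28); WM=11

[0,7)=2 [7,14)=2 [21,28)=2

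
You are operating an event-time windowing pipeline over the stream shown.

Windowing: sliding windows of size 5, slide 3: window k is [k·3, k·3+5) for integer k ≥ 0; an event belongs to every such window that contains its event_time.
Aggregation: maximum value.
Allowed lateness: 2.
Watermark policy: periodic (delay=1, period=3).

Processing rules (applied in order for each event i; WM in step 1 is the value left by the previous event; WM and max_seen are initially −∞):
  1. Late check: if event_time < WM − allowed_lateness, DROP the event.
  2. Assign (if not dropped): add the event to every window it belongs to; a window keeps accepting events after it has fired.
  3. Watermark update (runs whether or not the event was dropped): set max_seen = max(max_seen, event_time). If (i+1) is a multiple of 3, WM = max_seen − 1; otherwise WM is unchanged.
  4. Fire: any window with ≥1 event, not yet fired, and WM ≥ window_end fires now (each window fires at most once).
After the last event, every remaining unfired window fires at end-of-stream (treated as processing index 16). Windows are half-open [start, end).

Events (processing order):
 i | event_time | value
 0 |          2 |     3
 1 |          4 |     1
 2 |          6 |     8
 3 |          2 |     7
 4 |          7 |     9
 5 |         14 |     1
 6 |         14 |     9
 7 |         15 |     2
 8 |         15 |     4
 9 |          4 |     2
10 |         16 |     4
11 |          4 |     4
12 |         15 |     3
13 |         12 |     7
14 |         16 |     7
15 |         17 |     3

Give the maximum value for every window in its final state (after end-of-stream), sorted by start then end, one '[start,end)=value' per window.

[0,5)=3 [3,8)=9 [6,11)=9 [12,17)=9 [15,20)=7

i=0 t=2 v=3: → [0,5); WM=−∞
i=1 t=4 v=1: → [3,8),[0,5); WM=−∞
i=2 t=6 v=8: → [6,11),[3,8); WM=5; [0,5) fires=3
i=3 t=2 v=7: DROP (t<5-2); WM=5
i=4 t=7 v=9: → [6,11),[3,8); WM=5
i=5 t=14 v=1: → [12,17); WM=13; [3,8) fires=9 [6,11) fires=9
i=6 t=14 v=9: → [12,17); WM=13
i=7 t=15 v=2: → [15,20),[12,17); WM=13
i=8 t=15 v=4: → [15,20),[12,17); WM=14
i=9 t=4 v=2: DROP (t<14-2); WM=14
i=10 t=16 v=4: → [15,20),[12,17); WM=14
i=11 t=4 v=4: DROP (t<14-2); WM=15
i=12 t=15 v=3: → [15,20),[12,17); WM=15
i=13 t=12 v=7: DROP (t<15-2); WM=15
i=14 t=16 v=7: → [15,20),[12,17); WM=15
i=15 t=17 v=3: → [15,20); WM=15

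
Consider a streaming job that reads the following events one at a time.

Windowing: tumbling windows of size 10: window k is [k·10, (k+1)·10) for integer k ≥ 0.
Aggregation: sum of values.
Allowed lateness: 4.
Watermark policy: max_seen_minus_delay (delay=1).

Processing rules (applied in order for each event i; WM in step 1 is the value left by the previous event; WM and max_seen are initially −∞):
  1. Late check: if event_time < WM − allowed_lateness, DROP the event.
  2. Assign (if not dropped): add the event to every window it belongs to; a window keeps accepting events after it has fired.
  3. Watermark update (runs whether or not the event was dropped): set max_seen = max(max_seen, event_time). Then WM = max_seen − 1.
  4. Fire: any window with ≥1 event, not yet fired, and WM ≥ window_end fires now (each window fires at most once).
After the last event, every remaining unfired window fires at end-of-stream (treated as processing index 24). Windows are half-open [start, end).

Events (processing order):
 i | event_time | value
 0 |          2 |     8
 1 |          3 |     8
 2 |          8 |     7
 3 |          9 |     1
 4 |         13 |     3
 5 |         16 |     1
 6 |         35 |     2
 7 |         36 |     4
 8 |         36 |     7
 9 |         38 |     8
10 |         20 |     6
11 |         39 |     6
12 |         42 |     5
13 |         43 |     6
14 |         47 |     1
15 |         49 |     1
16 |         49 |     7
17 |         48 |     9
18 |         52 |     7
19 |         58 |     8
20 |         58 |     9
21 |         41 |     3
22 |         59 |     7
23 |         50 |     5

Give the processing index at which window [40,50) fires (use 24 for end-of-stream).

i=0 t=2 v=8: → [0,10); WM=1
i=1 t=3 v=8: → [0,10); WM=2
i=2 t=8 v=7: → [0,10); WM=7
i=3 t=9 v=1: → [0,10); WM=8
i=4 t=13 v=3: → [10,20); WM=12; [0,10) fires=24
i=5 t=16 v=1: → [10,20); WM=15
i=6 t=35 v=2: → [30,40); WM=34; [10,20) fires=4
i=7 t=36 v=4: → [30,40); WM=35
i=8 t=36 v=7: → [30,40); WM=35
i=9 t=38 v=8: → [30,40); WM=37
i=10 t=20 v=6: DROP (t<37-4); WM=37
i=11 t=39 v=6: → [30,40); WM=38
i=12 t=42 v=5: → [40,50); WM=41; [30,40) fires=27
i=13 t=43 v=6: → [40,50); WM=42
i=14 t=47 v=1: → [40,50); WM=46
i=15 t=49 v=1: → [40,50); WM=48
i=16 t=49 v=7: → [40,50); WM=48
i=17 t=48 v=9: → [40,50); WM=48
i=18 t=52 v=7: → [50,60); WM=51; [40,50) fires=29
i=19 t=58 v=8: → [50,60); WM=57
i=20 t=58 v=9: → [50,60); WM=57
i=21 t=41 v=3: DROP (t<57-4); WM=57
i=22 t=59 v=7: → [50,60); WM=58
i=23 t=50 v=5: DROP (t<58-4); WM=58

18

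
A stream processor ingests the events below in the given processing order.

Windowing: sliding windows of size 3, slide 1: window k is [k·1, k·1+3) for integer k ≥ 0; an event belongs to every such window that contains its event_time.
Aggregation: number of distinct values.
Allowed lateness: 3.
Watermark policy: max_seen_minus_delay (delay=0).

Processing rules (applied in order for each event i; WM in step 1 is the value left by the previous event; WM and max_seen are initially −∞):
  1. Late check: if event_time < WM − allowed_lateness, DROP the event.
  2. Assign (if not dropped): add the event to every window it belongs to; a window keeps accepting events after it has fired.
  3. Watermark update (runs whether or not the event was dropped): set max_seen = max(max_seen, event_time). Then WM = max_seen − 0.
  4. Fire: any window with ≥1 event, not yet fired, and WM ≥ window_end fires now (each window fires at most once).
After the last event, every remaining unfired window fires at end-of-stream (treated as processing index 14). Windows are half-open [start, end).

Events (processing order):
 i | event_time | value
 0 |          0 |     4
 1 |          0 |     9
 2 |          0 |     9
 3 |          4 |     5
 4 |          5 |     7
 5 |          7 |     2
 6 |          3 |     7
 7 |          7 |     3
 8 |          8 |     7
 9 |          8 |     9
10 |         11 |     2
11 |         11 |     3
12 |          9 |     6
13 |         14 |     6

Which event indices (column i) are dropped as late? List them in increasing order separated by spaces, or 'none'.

6

i=0 t=0 v=4: → [0,3); WM=0
i=1 t=0 v=9: → [0,3); WM=0
i=2 t=0 v=9: → [0,3); WM=0
i=3 t=4 v=5: → [4,7),[3,6),[2,5); WM=4; [0,3) fires=2
i=4 t=5 v=7: → [5,8),[4,7),[3,6); WM=5; [2,5) fires=1
i=5 t=7 v=2: → [7,10),[6,9),[5,8); WM=7; [3,6) fires=2 [4,7) fires=2
i=6 t=3 v=7: DROP (t<7-3); WM=7
i=7 t=7 v=3: → [7,10),[6,9),[5,8); WM=7
i=8 t=8 v=7: → [8,11),[7,10),[6,9); WM=8; [5,8) fires=3
i=9 t=8 v=9: → [8,11),[7,10),[6,9); WM=8
i=10 t=11 v=2: → [11,14),[10,13),[9,12); WM=11; [6,9) fires=4 [7,10) fires=4 [8,11) fires=2
i=11 t=11 v=3: → [11,14),[10,13),[9,12); WM=11
i=12 t=9 v=6: → [9,12),[8,11),[7,10); WM=11
i=13 t=14 v=6: → [14,17),[13,16),[12,15); WM=14; [9,12) fires=3 [10,13) fires=2 [11,14) fires=2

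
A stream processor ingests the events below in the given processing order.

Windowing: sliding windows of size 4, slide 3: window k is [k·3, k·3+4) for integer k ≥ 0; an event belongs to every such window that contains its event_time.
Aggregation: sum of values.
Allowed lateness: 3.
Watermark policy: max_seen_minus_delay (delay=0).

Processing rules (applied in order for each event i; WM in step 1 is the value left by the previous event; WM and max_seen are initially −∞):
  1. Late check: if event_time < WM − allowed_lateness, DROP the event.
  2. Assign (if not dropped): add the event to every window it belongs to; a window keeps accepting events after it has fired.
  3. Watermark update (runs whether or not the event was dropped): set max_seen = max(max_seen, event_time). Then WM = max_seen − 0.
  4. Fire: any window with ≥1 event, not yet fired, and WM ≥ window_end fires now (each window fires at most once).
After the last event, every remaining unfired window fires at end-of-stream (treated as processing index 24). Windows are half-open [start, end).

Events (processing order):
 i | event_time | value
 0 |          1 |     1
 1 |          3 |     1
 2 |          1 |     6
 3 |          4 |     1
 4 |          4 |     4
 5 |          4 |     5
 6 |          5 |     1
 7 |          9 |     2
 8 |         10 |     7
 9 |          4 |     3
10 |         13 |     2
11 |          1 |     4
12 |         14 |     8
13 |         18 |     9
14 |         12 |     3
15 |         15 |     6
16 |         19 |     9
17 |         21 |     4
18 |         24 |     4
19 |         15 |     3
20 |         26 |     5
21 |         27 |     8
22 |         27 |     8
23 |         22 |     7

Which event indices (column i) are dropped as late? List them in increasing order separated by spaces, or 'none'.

9 11 14 19 23

i=0 t=1 v=1: → [0,4); WM=1
i=1 t=3 v=1: → [3,7),[0,4); WM=3
i=2 t=1 v=6: → [0,4); WM=3
i=3 t=4 v=1: → [3,7); WM=4; [0,4) fires=8
i=4 t=4 v=4: → [3,7); WM=4
i=5 t=4 v=5: → [3,7); WM=4
i=6 t=5 v=1: → [3,7); WM=5
i=7 t=9 v=2: → [9,13),[6,10); WM=9; [3,7) fires=12
i=8 t=10 v=7: → [9,13); WM=10; [6,10) fires=2
i=9 t=4 v=3: DROP (t<10-3); WM=10
i=10 t=13 v=2: → [12,16); WM=13; [9,13) fires=9
i=11 t=1 v=4: DROP (t<13-3); WM=13
i=12 t=14 v=8: → [12,16); WM=14
i=13 t=18 v=9: → [18,22),[15,19); WM=18; [12,16) fires=10
i=14 t=12 v=3: DROP (t<18-3); WM=18
i=15 t=15 v=6: → [15,19),[12,16); WM=18
i=16 t=19 v=9: → [18,22); WM=19; [15,19) fires=15
i=17 t=21 v=4: → [21,25),[18,22); WM=21
i=18 t=24 v=4: → [24,28),[21,25); WM=24; [18,22) fires=22
i=19 t=15 v=3: DROP (t<24-3); WM=24
i=20 t=26 v=5: → [24,28); WM=26; [21,25) fires=8
i=21 t=27 v=8: → [27,31),[24,28); WM=27
i=22 t=27 v=8: → [27,31),[24,28); WM=27
i=23 t=22 v=7: DROP (t<27-3); WM=27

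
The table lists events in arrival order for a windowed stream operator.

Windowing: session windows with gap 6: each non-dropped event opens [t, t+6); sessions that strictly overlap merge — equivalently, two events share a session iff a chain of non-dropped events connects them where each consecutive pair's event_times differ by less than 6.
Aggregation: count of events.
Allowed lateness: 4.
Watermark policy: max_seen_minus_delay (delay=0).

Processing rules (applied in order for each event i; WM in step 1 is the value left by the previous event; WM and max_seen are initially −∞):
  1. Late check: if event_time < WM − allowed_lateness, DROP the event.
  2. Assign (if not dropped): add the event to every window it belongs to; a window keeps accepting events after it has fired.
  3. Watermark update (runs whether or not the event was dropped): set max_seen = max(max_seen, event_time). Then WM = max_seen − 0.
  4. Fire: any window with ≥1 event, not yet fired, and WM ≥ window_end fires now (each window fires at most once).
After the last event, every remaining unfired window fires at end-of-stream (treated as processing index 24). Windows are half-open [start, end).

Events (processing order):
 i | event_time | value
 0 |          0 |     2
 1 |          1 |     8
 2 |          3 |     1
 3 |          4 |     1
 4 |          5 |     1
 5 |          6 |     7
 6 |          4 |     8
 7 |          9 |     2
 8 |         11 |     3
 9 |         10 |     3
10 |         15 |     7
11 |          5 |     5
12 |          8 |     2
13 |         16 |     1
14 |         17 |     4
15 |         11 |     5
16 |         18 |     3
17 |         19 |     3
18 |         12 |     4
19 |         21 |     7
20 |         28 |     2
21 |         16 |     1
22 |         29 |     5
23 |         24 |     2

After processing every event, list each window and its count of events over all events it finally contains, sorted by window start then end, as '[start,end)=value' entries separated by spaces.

i=0 t=0 v=2: → [0,6); WM=0
i=1 t=1 v=8: → [0,7); WM=1
i=2 t=3 v=1: → [0,9); WM=3
i=3 t=4 v=1: → [0,10); WM=4
i=4 t=5 v=1: → [0,11); WM=5
i=5 t=6 v=7: → [0,12); WM=6
i=6 t=4 v=8: → [0,12); WM=6
i=7 t=9 v=2: → [0,15); WM=9
i=8 t=11 v=3: → [0,17); WM=11
i=9 t=10 v=3: → [0,17); WM=11
i=10 t=15 v=7: → [0,21); WM=15
i=11 t=5 v=5: DROP (t<15-4); WM=15
i=12 t=8 v=2: DROP (t<15-4); WM=15
i=13 t=16 v=1: → [0,22); WM=16
i=14 t=17 v=4: → [0,23); WM=17
i=15 t=11 v=5: DROP (t<17-4); WM=17
i=16 t=18 v=3: → [0,24); WM=18
i=17 t=19 v=3: → [0,25); WM=19
i=18 t=12 v=4: DROP (t<19-4); WM=19
i=19 t=21 v=7: → [0,27); WM=21
i=20 t=28 v=2: → [28,34); WM=28
i=21 t=16 v=1: DROP (t<28-4); WM=28
i=22 t=29 v=5: → [28,35); WM=29
i=23 t=24 v=2: DROP (t<29-4); WM=29

[0,27)=16 [28,35)=2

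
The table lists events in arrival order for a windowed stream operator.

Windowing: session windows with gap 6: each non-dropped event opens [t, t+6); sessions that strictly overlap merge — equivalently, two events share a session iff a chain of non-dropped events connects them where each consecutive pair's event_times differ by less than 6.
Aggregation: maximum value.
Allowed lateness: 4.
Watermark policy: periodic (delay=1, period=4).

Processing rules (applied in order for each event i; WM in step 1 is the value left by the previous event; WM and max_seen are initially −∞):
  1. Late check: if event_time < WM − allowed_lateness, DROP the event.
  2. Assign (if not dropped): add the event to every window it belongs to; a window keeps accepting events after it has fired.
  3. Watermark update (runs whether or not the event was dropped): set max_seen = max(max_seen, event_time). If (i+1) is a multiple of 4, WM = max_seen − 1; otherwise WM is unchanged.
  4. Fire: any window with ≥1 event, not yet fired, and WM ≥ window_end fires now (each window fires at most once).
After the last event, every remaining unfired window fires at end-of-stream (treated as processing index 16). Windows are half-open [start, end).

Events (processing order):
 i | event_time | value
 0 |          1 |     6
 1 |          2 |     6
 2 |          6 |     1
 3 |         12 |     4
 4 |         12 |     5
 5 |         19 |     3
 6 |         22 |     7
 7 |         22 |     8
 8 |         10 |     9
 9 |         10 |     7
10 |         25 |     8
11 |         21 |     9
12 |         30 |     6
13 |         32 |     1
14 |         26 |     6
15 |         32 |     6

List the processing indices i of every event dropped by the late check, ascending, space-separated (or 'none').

i=0 t=1 v=6: → [1,7); WM=−∞
i=1 t=2 v=6: → [1,8); WM=−∞
i=2 t=6 v=1: → [1,12); WM=−∞
i=3 t=12 v=4: → [12,18); WM=11
i=4 t=12 v=5: → [12,18); WM=11
i=5 t=19 v=3: → [19,25); WM=11
i=6 t=22 v=7: → [19,28); WM=11
i=7 t=22 v=8: → [19,28); WM=21
i=8 t=10 v=9: DROP (t<21-4); WM=21
i=9 t=10 v=7: DROP (t<21-4); WM=21
i=10 t=25 v=8: → [19,31); WM=21
i=11 t=21 v=9: → [19,31); WM=24
i=12 t=30 v=6: → [19,36); WM=24
i=13 t=32 v=1: → [19,38); WM=24
i=14 t=26 v=6: → [19,38); WM=24
i=15 t=32 v=6: → [19,38); WM=31

8 9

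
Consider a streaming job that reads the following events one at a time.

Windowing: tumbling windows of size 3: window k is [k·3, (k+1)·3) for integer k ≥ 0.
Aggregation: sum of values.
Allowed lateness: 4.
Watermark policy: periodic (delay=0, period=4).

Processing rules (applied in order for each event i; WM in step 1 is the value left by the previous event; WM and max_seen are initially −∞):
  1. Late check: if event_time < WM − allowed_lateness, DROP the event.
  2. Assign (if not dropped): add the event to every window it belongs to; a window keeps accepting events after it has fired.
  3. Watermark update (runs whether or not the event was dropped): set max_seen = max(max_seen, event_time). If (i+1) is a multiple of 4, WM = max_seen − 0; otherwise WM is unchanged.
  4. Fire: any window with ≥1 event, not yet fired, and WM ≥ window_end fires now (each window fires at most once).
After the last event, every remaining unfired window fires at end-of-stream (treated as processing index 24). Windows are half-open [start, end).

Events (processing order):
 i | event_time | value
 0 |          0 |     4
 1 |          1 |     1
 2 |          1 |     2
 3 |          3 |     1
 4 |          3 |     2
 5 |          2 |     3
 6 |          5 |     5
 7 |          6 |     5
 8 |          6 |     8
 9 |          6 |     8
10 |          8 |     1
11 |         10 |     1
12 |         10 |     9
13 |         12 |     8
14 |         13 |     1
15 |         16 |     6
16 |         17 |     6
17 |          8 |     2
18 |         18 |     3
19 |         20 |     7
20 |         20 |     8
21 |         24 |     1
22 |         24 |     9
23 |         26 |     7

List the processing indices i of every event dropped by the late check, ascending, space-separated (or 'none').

i=0 t=0 v=4: → [0,3); WM=−∞
i=1 t=1 v=1: → [0,3); WM=−∞
i=2 t=1 v=2: → [0,3); WM=−∞
i=3 t=3 v=1: → [3,6); WM=3; [0,3) fires=7
i=4 t=3 v=2: → [3,6); WM=3
i=5 t=2 v=3: → [0,3); WM=3
i=6 t=5 v=5: → [3,6); WM=3
i=7 t=6 v=5: → [6,9); WM=6; [3,6) fires=8
i=8 t=6 v=8: → [6,9); WM=6
i=9 t=6 v=8: → [6,9); WM=6
i=10 t=8 v=1: → [6,9); WM=6
i=11 t=10 v=1: → [9,12); WM=10; [6,9) fires=22
i=12 t=10 v=9: → [9,12); WM=10
i=13 t=12 v=8: → [12,15); WM=10
i=14 t=13 v=1: → [12,15); WM=10
i=15 t=16 v=6: → [15,18); WM=16; [9,12) fires=10 [12,15) fires=9
i=16 t=17 v=6: → [15,18); WM=16
i=17 t=8 v=2: DROP (t<16-4); WM=16
i=18 t=18 v=3: → [18,21); WM=16
i=19 t=20 v=7: → [18,21); WM=20; [15,18) fires=12
i=20 t=20 v=8: → [18,21); WM=20
i=21 t=24 v=1: → [24,27); WM=20
i=22 t=24 v=9: → [24,27); WM=20
i=23 t=26 v=7: → [24,27); WM=26; [18,21) fires=18

17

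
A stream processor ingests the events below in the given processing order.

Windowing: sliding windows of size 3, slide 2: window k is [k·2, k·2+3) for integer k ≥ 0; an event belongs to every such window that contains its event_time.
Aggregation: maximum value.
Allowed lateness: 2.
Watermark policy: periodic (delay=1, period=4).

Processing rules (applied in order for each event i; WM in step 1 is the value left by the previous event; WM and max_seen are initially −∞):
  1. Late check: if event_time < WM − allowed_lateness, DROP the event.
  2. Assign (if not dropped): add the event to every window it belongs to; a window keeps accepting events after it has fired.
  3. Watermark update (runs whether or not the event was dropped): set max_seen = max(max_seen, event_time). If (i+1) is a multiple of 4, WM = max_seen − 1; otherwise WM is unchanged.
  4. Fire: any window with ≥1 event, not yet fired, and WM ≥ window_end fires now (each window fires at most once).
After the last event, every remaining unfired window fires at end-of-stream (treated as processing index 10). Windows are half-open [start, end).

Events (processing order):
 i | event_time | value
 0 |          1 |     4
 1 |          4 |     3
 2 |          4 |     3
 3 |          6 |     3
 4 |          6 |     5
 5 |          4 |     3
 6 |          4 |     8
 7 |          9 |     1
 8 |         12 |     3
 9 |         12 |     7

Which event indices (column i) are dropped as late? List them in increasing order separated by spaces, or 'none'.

none

i=0 t=1 v=4: → [0,3); WM=−∞
i=1 t=4 v=3: → [4,7),[2,5); WM=−∞
i=2 t=4 v=3: → [4,7),[2,5); WM=−∞
i=3 t=6 v=3: → [6,9),[4,7); WM=5; [0,3) fires=4 [2,5) fires=3
i=4 t=6 v=5: → [6,9),[4,7); WM=5
i=5 t=4 v=3: → [4,7),[2,5); WM=5
i=6 t=4 v=8: → [4,7),[2,5); WM=5
i=7 t=9 v=1: → [8,11); WM=8; [4,7) fires=8
i=8 t=12 v=3: → [12,15),[10,13); WM=8
i=9 t=12 v=7: → [12,15),[10,13); WM=8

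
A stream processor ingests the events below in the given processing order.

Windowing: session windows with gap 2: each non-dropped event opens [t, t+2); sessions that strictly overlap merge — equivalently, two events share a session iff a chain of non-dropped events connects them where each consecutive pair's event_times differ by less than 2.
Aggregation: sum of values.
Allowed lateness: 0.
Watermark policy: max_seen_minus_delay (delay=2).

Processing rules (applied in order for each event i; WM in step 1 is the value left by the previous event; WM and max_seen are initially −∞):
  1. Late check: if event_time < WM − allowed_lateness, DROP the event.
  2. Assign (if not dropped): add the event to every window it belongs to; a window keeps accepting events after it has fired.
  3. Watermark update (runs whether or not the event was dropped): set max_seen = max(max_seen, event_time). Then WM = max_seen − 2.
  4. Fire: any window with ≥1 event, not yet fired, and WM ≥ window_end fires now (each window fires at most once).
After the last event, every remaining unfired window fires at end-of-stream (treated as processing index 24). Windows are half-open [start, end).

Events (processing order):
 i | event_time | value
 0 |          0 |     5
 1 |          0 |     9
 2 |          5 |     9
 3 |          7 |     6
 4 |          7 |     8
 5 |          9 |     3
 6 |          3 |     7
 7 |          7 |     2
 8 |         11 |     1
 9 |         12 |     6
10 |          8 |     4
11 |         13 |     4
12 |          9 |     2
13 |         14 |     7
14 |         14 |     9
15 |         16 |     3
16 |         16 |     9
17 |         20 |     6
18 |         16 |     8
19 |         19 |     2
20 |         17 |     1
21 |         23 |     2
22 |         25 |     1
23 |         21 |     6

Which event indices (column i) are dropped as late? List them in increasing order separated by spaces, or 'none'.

6 10 12 18 20 23

i=0 t=0 v=5: → [0,2); WM=-2
i=1 t=0 v=9: → [0,2); WM=-2
i=2 t=5 v=9: → [5,7); WM=3
i=3 t=7 v=6: → [7,9); WM=5
i=4 t=7 v=8: → [7,9); WM=5
i=5 t=9 v=3: → [9,11); WM=7
i=6 t=3 v=7: DROP (t<7-0); WM=7
i=7 t=7 v=2: → [7,9); WM=7
i=8 t=11 v=1: → [11,13); WM=9
i=9 t=12 v=6: → [11,14); WM=10
i=10 t=8 v=4: DROP (t<10-0); WM=10
i=11 t=13 v=4: → [11,15); WM=11
i=12 t=9 v=2: DROP (t<11-0); WM=11
i=13 t=14 v=7: → [11,16); WM=12
i=14 t=14 v=9: → [11,16); WM=12
i=15 t=16 v=3: → [16,18); WM=14
i=16 t=16 v=9: → [16,18); WM=14
i=17 t=20 v=6: → [20,22); WM=18
i=18 t=16 v=8: DROP (t<18-0); WM=18
i=19 t=19 v=2: → [19,22); WM=18
i=20 t=17 v=1: DROP (t<18-0); WM=18
i=21 t=23 v=2: → [23,25); WM=21
i=22 t=25 v=1: → [25,27); WM=23
i=23 t=21 v=6: DROP (t<23-0); WM=23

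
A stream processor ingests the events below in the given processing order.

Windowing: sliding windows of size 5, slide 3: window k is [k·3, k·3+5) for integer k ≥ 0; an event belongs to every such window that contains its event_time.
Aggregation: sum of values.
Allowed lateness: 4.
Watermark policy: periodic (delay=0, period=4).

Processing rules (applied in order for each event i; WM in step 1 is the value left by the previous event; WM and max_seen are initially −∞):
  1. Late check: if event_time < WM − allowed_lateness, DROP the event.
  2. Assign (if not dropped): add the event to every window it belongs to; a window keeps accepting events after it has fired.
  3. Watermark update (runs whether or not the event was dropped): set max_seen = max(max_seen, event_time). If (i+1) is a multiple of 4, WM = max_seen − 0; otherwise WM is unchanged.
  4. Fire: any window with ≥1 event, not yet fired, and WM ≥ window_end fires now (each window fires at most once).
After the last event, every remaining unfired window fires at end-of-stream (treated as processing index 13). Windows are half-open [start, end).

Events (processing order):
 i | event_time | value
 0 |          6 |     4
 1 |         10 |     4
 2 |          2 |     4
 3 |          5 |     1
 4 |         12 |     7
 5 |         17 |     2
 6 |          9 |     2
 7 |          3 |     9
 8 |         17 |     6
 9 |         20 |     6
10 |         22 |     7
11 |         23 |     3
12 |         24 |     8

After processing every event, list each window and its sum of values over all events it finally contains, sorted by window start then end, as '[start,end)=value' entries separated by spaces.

i=0 t=6 v=4: → [6,11),[3,8); WM=−∞
i=1 t=10 v=4: → [9,14),[6,11); WM=−∞
i=2 t=2 v=4: → [0,5); WM=−∞
i=3 t=5 v=1: → [3,8); WM=10; [0,5) fires=4 [3,8) fires=5
i=4 t=12 v=7: → [12,17),[9,14); WM=10
i=5 t=17 v=2: → [15,20); WM=10
i=6 t=9 v=2: → [9,14),[6,11); WM=10
i=7 t=3 v=9: DROP (t<10-4); WM=17; [6,11) fires=10 [9,14) fires=13 [12,17) fires=7
i=8 t=17 v=6: → [15,20); WM=17
i=9 t=20 v=6: → [18,23); WM=17
i=10 t=22 v=7: → [21,26),[18,23); WM=17
i=11 t=23 v=3: → [21,26); WM=23; [15,20) fires=8 [18,23) fires=13
i=12 t=24 v=8: → [24,29),[21,26); WM=23

[0,5)=4 [3,8)=5 [6,11)=10 [9,14)=13 [12,17)=7 [15,20)=8 [18,23)=13 [21,26)=18 [24,29)=8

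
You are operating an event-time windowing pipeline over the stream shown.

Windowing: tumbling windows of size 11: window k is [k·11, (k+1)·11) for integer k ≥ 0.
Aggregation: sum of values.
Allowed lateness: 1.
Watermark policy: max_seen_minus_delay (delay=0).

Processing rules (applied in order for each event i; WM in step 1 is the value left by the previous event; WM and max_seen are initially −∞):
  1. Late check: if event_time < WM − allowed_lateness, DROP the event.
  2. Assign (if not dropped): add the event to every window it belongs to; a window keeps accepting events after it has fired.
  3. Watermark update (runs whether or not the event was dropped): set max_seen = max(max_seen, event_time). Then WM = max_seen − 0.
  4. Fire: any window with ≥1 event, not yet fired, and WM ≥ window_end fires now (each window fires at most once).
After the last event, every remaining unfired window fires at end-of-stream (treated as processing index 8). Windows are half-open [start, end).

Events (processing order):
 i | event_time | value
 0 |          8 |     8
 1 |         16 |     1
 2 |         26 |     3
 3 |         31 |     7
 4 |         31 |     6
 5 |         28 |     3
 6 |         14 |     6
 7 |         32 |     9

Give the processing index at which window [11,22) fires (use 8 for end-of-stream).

2

i=0 t=8 v=8: → [0,11); WM=8
i=1 t=16 v=1: → [11,22); WM=16; [0,11) fires=8
i=2 t=26 v=3: → [22,33); WM=26; [11,22) fires=1
i=3 t=31 v=7: → [22,33); WM=31
i=4 t=31 v=6: → [22,33); WM=31
i=5 t=28 v=3: DROP (t<31-1); WM=31
i=6 t=14 v=6: DROP (t<31-1); WM=31
i=7 t=32 v=9: → [22,33); WM=32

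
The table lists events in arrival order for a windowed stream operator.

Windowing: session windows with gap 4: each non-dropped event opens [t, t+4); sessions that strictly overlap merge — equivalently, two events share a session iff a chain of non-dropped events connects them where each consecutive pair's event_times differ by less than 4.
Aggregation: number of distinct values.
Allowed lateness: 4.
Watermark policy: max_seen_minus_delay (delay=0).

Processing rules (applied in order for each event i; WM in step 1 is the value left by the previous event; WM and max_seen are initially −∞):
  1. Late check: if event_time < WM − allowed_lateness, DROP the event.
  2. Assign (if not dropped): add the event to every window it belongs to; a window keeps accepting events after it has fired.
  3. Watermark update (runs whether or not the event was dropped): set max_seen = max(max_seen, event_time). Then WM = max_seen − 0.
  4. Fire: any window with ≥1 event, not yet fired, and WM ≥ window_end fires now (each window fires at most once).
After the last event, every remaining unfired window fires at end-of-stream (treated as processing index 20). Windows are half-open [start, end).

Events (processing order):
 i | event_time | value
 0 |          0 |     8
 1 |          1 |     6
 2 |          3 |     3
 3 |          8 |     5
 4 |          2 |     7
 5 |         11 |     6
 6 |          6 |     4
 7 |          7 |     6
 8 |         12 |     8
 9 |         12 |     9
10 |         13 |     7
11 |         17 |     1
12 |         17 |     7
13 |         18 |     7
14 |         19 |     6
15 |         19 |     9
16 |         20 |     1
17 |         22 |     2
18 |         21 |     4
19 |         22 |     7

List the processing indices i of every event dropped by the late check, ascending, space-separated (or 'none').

4 6

i=0 t=0 v=8: → [0,4); WM=0
i=1 t=1 v=6: → [0,5); WM=1
i=2 t=3 v=3: → [0,7); WM=3
i=3 t=8 v=5: → [8,12); WM=8
i=4 t=2 v=7: DROP (t<8-4); WM=8
i=5 t=11 v=6: → [8,15); WM=11
i=6 t=6 v=4: DROP (t<11-4); WM=11
i=7 t=7 v=6: → [7,15); WM=11
i=8 t=12 v=8: → [7,16); WM=12
i=9 t=12 v=9: → [7,16); WM=12
i=10 t=13 v=7: → [7,17); WM=13
i=11 t=17 v=1: → [17,21); WM=17
i=12 t=17 v=7: → [17,21); WM=17
i=13 t=18 v=7: → [17,22); WM=18
i=14 t=19 v=6: → [17,23); WM=19
i=15 t=19 v=9: → [17,23); WM=19
i=16 t=20 v=1: → [17,24); WM=20
i=17 t=22 v=2: → [17,26); WM=22
i=18 t=21 v=4: → [17,26); WM=22
i=19 t=22 v=7: → [17,26); WM=22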